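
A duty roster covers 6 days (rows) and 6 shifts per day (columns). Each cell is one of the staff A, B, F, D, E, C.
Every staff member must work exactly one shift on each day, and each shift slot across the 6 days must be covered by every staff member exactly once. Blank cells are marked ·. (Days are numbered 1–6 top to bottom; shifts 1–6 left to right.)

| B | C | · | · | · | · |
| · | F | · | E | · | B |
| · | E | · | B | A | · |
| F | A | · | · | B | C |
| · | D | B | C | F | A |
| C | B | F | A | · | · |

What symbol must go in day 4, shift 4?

Day 4 already has {A, B, F, C} and shift 4 already has {A, B, E, C}, so day 4, shift 4 must be D.

D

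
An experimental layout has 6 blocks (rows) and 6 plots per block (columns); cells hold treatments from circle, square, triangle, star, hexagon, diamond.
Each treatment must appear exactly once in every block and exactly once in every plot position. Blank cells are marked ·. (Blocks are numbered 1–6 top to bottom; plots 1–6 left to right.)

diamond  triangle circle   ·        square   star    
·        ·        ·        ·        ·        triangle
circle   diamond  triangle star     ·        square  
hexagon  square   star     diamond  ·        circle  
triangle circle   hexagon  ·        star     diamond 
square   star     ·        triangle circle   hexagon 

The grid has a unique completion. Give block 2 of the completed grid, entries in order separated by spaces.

Block 2, plot 1: block 2 has {triangle} and plot 1 has {circle, square, triangle, hexagon, diamond}, leaving only star.
Block 2, plot 2: block 2 has {triangle, star} and plot 2 has {circle, square, triangle, star, diamond}, leaving only hexagon.
Block 2, plot 5: block 2 has {triangle, star, hexagon} and plot 5 has {circle, square, star}, leaving only diamond.
Block 2, plot 3: block 2 has {triangle, star, hexagon, diamond} and plot 3 has {circle, triangle, star, hexagon}, leaving only square.
Block 2, plot 4: block 2 has {square, triangle, star, hexagon, diamond} and plot 4 has {triangle, star, diamond}, leaving only circle.
So block 2 reads: star hexagon square circle diamond triangle.

star hexagon square circle diamond triangle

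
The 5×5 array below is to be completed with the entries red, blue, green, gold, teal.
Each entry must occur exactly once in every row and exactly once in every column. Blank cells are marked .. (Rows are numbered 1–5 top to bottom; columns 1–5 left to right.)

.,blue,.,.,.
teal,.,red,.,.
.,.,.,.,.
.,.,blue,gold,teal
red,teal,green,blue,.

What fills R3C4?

Row 2, column 4: row 2 has {red, teal} and column 4 has {blue, gold}, leaving only green.
Row 2, column 2: row 2 has {red, green, teal} and column 2 has {blue, teal}, leaving only gold.
Row 2, column 5: row 2 has {red, green, gold, teal} and column 5 has {teal}, leaving only blue.
Row 4, column 1: row 4 has {blue, gold, teal} and column 1 has {red, teal}, leaving only green.
Row 1, column 1: row 1 has {blue} and column 1 has {red, green, teal}, leaving only gold.
Row 1, column 3: row 1 has {blue, gold} and column 3 has {red, blue, green}, leaving only teal.
Row 1, column 4: row 1 has {blue, gold, teal} and column 4 has {blue, green, gold}, leaving only red.
Row 3 already has {} and column 4 already has {red, blue, green, gold}, so row 3, column 4 must be teal.

teal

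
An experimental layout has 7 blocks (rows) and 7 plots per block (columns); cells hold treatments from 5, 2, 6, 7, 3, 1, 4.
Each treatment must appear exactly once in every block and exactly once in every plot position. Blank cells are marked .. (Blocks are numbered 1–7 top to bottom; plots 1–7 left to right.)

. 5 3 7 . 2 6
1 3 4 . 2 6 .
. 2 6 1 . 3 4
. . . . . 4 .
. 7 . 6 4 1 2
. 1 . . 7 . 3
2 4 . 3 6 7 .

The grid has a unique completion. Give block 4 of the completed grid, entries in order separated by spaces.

Block 4, plot 2: block 4 has {4} and plot 2 has {5, 2, 7, 3, 1, 4}, leaving only 6.
Block 1, plot 1: block 1 has {5, 2, 6, 7, 3} and plot 1 has {2, 1}, leaving only 4.
Block 1, plot 5: block 1 has {5, 2, 6, 7, 3, 4} and plot 5 has {2, 6, 7, 4}, leaving only 1.
Block 2, plot 4: block 2 has {2, 6, 3, 1, 4} and plot 4 has {6, 7, 3, 1}, leaving only 5.
Block 4, plot 4: block 4 has {6, 4} and plot 4 has {5, 6, 7, 3, 1}, leaving only 2.
Block 2, plot 7: block 2 has {5, 2, 6, 3, 1, 4} and plot 7 has {2, 6, 3, 4}, leaving only 7.
Block 3, plot 5: block 3 has {2, 6, 3, 1, 4} and plot 5 has {2, 6, 7, 1, 4}, leaving only 5.
Block 4, plot 5: block 4 has {2, 6, 4} and plot 5 has {5, 2, 6, 7, 1, 4}, leaving only 3.
Block 3, plot 1: block 3 has {5, 2, 6, 3, 1, 4} and plot 1 has {2, 1, 4}, leaving only 7.
Block 4, plot 1: block 4 has {2, 6, 3, 4} and plot 1 has {2, 7, 1, 4}, leaving only 5.
Block 4, plot 7: block 4 has {5, 2, 6, 3, 4} and plot 7 has {2, 6, 7, 3, 4}, leaving only 1.
Block 4, plot 3: block 4 has {5, 2, 6, 3, 1, 4} and plot 3 has {6, 3, 4}, leaving only 7.
So block 4 reads: 5 6 7 2 3 4 1.

5 6 7 2 3 4 1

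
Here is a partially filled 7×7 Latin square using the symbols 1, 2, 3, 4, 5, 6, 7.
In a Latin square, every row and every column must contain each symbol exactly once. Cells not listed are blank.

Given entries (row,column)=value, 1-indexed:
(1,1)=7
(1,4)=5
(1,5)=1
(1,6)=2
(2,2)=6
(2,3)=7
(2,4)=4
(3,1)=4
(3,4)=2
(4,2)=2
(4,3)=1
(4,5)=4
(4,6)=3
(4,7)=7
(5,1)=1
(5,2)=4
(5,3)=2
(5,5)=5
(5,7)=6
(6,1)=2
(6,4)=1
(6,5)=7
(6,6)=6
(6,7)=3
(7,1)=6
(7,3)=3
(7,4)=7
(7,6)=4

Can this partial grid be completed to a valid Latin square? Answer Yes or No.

Row 1, column 2: row 1 has {1, 2, 5, 7} and column 2 has {2, 4, 6}, so it must be 3.
Row 1, column 7: row 1 has {1, 2, 3, 5, 7} and column 7 has {3, 6, 7}, so it must be 4.
Row 1, column 3: row 1 has {1, 2, 3, 4, 5, 7} and column 3 has {1, 2, 3, 7}, so it must be 6.
Row 3, column 3: row 3 has {2, 4} and column 3 has {1, 2, 3, 6, 7}, so it must be 5.
Row 3, column 7: row 3 has {2, 4, 5} and column 7 has {3, 4, 6, 7}, so it must be 1.
Row 3, column 2: row 3 has {1, 2, 4, 5} and column 2 has {2, 3, 4, 6}, so it must be 7.
Now row 3, column 6: row 3 together with column 6 already contain {1, 2, 3, 4, 5, 6, 7} — every symbol — so nothing can go there. The grid has no valid completion.

No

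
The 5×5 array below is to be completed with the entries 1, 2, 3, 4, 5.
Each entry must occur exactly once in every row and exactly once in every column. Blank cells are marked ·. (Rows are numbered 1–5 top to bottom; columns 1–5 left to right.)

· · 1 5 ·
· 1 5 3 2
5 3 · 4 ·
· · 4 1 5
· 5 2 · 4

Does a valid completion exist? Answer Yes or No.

Row 3, column 3: row 3 together with column 3 already contain {1, 2, 3, 4, 5} — every symbol — so nothing can go there. The grid has no valid completion.

No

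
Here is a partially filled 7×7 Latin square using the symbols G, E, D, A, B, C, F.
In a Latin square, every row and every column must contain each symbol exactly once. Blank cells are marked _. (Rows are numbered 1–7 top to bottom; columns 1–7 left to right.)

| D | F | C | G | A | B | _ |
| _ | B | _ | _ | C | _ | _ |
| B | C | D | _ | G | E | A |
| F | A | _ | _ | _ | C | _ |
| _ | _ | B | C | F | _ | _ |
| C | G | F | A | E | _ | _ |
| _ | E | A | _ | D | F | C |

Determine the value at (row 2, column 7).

F

Row 1, column 7: row 1 has {G, D, A, B, C, F} and column 7 has {A, C}, leaving only E.
Row 3, column 4: row 3 has {G, E, D, A, B, C} and column 4 has {G, A, C}, leaving only F.
Row 4, column 5: row 4 has {A, C, F} and column 5 has {G, E, D, A, C, F}, leaving only B.
Row 5, column 2: row 5 has {B, C, F} and column 2 has {G, E, A, B, C, F}, leaving only D.
Row 5, column 7: row 5 has {D, B, C, F} and column 7 has {E, A, C}, leaving only G.
Row 4, column 7: row 4 has {A, B, C, F} and column 7 has {G, E, A, C}, leaving only D.
Row 2 already has {B, C} and column 7 already has {G, E, D, A, C}, so row 2, column 7 must be F.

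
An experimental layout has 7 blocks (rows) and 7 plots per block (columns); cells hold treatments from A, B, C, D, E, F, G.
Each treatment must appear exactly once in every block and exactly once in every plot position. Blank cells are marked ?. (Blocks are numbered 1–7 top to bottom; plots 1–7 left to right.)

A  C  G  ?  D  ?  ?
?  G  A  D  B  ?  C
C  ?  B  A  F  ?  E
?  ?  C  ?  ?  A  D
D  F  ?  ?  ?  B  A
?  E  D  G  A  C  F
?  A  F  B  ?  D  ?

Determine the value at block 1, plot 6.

F

Block 1, plot 7: block 1 has {A, C, D, G} and plot 7 has {A, C, D, E, F}, leaving only B.
Block 3, plot 2: block 3 has {A, B, C, E, F} and plot 2 has {A, C, E, F, G}, leaving only D.
Block 3, plot 6: block 3 has {A, B, C, D, E, F} and plot 6 has {A, B, C, D}, leaving only G.
Block 4, plot 2: block 4 has {A, C, D} and plot 2 has {A, C, D, E, F, G}, leaving only B.
Block 5, plot 3: block 5 has {A, B, D, F} and plot 3 has {A, B, C, D, F, G}, leaving only E.
Block 5, plot 4: block 5 has {A, B, D, E, F} and plot 4 has {A, B, D, G}, leaving only C.
Block 5, plot 5: block 5 has {A, B, C, D, E, F} and plot 5 has {A, B, D, F}, leaving only G.
Block 4, plot 5: block 4 has {A, B, C, D} and plot 5 has {A, B, D, F, G}, leaving only E.
Block 4, plot 4: block 4 has {A, B, C, D, E} and plot 4 has {A, B, C, D, G}, leaving only F.
Block 1, plot 4: block 1 has {A, B, C, D, G} and plot 4 has {A, B, C, D, F, G}, leaving only E.
Block 1 already has {A, B, C, D, E, G} and plot 6 already has {A, B, C, D, G}, so block 1, plot 6 must be F.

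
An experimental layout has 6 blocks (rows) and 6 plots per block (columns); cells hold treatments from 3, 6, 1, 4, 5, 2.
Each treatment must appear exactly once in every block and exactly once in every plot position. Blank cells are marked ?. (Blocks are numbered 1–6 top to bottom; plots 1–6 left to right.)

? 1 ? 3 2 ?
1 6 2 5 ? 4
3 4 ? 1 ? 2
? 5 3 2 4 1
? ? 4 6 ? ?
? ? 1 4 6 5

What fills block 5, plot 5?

Block 1, plot 6: block 1 has {3, 1, 2} and plot 6 has {1, 4, 5, 2}, leaving only 6.
Block 1, plot 3: block 1 has {3, 6, 1, 2} and plot 3 has {3, 1, 4, 2}, leaving only 5.
Block 1, plot 1: block 1 has {3, 6, 1, 5, 2} and plot 1 has {3, 1}, leaving only 4.
Block 2, plot 5: block 2 has {6, 1, 4, 5, 2} and plot 5 has {6, 4, 2}, leaving only 3.
Block 3, plot 3: block 3 has {3, 1, 4, 2} and plot 3 has {3, 1, 4, 5, 2}, leaving only 6.
Block 3, plot 5: block 3 has {3, 6, 1, 4, 2} and plot 5 has {3, 6, 4, 2}, leaving only 5.
Block 5 already has {6, 4} and plot 5 already has {3, 6, 4, 5, 2}, so block 5, plot 5 must be 1.

1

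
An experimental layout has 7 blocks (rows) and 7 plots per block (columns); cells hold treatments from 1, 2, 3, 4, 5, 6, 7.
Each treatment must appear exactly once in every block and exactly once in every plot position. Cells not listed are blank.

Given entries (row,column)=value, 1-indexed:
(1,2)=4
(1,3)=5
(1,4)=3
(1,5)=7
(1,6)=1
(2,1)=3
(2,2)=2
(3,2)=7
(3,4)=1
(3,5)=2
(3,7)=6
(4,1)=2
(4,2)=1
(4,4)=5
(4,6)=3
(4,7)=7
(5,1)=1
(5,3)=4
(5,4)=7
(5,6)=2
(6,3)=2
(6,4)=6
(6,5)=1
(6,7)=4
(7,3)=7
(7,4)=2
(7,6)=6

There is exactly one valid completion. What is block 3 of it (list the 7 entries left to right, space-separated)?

Block 3, plot 3: block 3 has {1, 2, 6, 7} and plot 3 has {2, 4, 5, 7}, leaving only 3.
Block 1, plot 1: block 1 has {1, 3, 4, 5, 7} and plot 1 has {1, 2, 3}, leaving only 6.
Block 1, plot 7: block 1 has {1, 3, 4, 5, 6, 7} and plot 7 has {4, 6, 7}, leaving only 2.
Block 2, plot 4: block 2 has {2, 3} and plot 4 has {1, 2, 3, 5, 6, 7}, leaving only 4.
Block 4, plot 3: block 4 has {1, 2, 3, 5, 7} and plot 3 has {2, 3, 4, 5, 7}, leaving only 6.
Block 2, plot 3: block 2 has {2, 3, 4} and plot 3 has {2, 3, 4, 5, 6, 7}, leaving only 1.
Block 2, plot 7: block 2 has {1, 2, 3, 4} and plot 7 has {2, 4, 6, 7}, leaving only 5.
Block 2, plot 5: block 2 has {1, 2, 3, 4, 5} and plot 5 has {1, 2, 7}, leaving only 6.
Block 2, plot 6: block 2 has {1, 2, 3, 4, 5, 6} and plot 6 has {1, 2, 3, 6}, leaving only 7.
Block 4, plot 5: block 4 has {1, 2, 3, 5, 6, 7} and plot 5 has {1, 2, 6, 7}, leaving only 4.
Block 5, plot 7: block 5 has {1, 2, 4, 7} and plot 7 has {2, 4, 5, 6, 7}, leaving only 3.
Block 5, plot 5: block 5 has {1, 2, 3, 4, 7} and plot 5 has {1, 2, 4, 6, 7}, leaving only 5.
Block 5, plot 2: block 5 has {1, 2, 3, 4, 5, 7} and plot 2 has {1, 2, 4, 7}, leaving only 6.
Block 6, plot 6: block 6 has {1, 2, 4, 6} and plot 6 has {1, 2, 3, 6, 7}, leaving only 5.
Block 3, plot 6: block 3 has {1, 2, 3, 6, 7} and plot 6 has {1, 2, 3, 5, 6, 7}, leaving only 4.
Block 3, plot 1: block 3 has {1, 2, 3, 4, 6, 7} and plot 1 has {1, 2, 3, 6}, leaving only 5.
So block 3 reads: 5 7 3 1 2 4 6.

5 7 3 1 2 4 6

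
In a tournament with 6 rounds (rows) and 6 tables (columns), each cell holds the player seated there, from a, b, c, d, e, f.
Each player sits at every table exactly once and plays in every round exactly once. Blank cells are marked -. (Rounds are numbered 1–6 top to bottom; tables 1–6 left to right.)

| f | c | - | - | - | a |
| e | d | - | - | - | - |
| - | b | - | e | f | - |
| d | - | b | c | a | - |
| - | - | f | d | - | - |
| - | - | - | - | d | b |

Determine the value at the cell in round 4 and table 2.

Round 1, table 4: round 1 has {a, c, f} and table 4 has {c, d, e}, leaving only b.
Round 1, table 5: round 1 has {a, b, c, f} and table 5 has {a, d, f}, leaving only e.
Round 1, table 3: round 1 has {a, b, c, e, f} and table 3 has {b, f}, leaving only d.
Round 4, table 2 is narrowed to {e, f}.
If it were f, then round 5, table 5 would be left with no valid symbol.
So round 4, table 2 must be e.

e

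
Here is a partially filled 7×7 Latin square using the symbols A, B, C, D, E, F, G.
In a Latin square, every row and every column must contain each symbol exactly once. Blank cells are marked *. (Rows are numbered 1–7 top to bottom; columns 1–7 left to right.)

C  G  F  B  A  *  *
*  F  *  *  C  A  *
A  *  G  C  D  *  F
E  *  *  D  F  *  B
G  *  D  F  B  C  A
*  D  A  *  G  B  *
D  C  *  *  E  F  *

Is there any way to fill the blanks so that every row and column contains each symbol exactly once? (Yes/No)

Yes

No row or column among the givens repeats a symbol, and propagating forced cells runs into no contradiction.
One valid completion exists (for instance, C G F B A D E / B F E G C A D / A B G C D E F / E A C D F G B / G E D F B C A / F D A E G B C / D C B A E F G).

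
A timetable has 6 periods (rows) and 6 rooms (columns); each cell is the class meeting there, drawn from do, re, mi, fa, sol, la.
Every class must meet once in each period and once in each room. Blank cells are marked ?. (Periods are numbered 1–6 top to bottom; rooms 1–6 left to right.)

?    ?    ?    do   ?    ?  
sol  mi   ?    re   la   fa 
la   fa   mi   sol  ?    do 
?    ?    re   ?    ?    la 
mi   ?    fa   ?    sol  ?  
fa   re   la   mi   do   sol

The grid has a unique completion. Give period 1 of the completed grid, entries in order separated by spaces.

re la sol do fa mi

Period 1, room 1: period 1 has {do} and room 1 has {mi, fa, sol, la}, leaving only re.
Period 1, room 3: period 1 has {do, re} and room 3 has {re, mi, fa, la}, leaving only sol.
Period 1, room 2: period 1 has {do, re, sol} and room 2 has {re, mi, fa}, leaving only la.
Period 1, room 6: period 1 has {do, re, sol, la} and room 6 has {do, fa, sol, la}, leaving only mi.
Period 1, room 5: period 1 has {do, re, mi, sol, la} and room 5 has {do, sol, la}, leaving only fa.
So period 1 reads: re la sol do fa mi.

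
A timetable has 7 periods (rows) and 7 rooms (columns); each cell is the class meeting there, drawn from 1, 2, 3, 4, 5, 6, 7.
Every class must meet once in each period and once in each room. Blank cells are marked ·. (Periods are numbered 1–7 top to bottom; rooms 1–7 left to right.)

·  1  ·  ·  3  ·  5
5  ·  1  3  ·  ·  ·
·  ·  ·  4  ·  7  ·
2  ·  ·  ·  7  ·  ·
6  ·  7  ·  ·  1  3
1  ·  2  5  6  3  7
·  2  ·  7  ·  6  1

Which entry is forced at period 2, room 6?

Period 3, room 1: period 3 has {4, 7} and room 1 has {1, 2, 5, 6}, leaving only 3.
Period 5, room 4: period 5 has {1, 3, 6, 7} and room 4 has {3, 4, 5, 7}, leaving only 2.
Period 1, room 4: period 1 has {1, 3, 5} and room 4 has {2, 3, 4, 5, 7}, leaving only 6.
Period 1, room 3: period 1 has {1, 3, 5, 6} and room 3 has {1, 2, 7}, leaving only 4.
Period 1, room 1: period 1 has {1, 3, 4, 5, 6} and room 1 has {1, 2, 3, 5, 6}, leaving only 7.
Period 1, room 6: period 1 has {1, 3, 4, 5, 6, 7} and room 6 has {1, 3, 6, 7}, leaving only 2.
Period 2 already has {1, 3, 5} and room 6 already has {1, 2, 3, 6, 7}, so period 2, room 6 must be 4.

4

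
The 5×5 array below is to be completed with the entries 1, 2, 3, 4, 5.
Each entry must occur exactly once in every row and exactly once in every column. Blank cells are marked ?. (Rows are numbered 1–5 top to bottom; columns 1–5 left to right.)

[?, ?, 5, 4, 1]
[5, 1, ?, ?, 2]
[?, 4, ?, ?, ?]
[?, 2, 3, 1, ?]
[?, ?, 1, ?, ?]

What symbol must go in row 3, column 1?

Row 1, column 2: row 1 has {1, 4, 5} and column 2 has {1, 2, 4}, leaving only 3.
Row 1, column 1: row 1 has {1, 3, 4, 5} and column 1 has {5}, leaving only 2.
Row 2, column 3: row 2 has {1, 2, 5} and column 3 has {1, 3, 5}, leaving only 4.
Row 2, column 4: row 2 has {1, 2, 4, 5} and column 4 has {1, 4}, leaving only 3.
Row 3, column 3: row 3 has {4} and column 3 has {1, 3, 4, 5}, leaving only 2.
Row 3, column 4: row 3 has {2, 4} and column 4 has {1, 3, 4}, leaving only 5.
Row 3, column 5: row 3 has {2, 4, 5} and column 5 has {1, 2}, leaving only 3.
Row 3 already has {2, 3, 4, 5} and column 1 already has {2, 5}, so row 3, column 1 must be 1.

1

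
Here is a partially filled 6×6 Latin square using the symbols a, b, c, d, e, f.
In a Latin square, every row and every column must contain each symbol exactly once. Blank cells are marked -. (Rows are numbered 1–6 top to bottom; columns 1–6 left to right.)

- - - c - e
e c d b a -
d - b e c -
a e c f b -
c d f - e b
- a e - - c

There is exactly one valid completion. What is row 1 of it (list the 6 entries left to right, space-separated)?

Row 1, column 3: row 1 has {c, e} and column 3 has {b, c, d, e, f}, leaving only a.
Row 2, column 6: row 2 has {a, b, c, d, e} and column 6 has {b, c, e}, leaving only f.
Row 3, column 2: row 3 has {b, c, d, e} and column 2 has {a, c, d, e}, leaving only f.
Row 1, column 2: row 1 has {a, c, e} and column 2 has {a, c, d, e, f}, leaving only b.
Row 1, column 1: row 1 has {a, b, c, e} and column 1 has {a, c, d, e}, leaving only f.
Row 1, column 5: row 1 has {a, b, c, e, f} and column 5 has {a, b, c, e}, leaving only d.
So row 1 reads: f b a c d e.

f b a c d e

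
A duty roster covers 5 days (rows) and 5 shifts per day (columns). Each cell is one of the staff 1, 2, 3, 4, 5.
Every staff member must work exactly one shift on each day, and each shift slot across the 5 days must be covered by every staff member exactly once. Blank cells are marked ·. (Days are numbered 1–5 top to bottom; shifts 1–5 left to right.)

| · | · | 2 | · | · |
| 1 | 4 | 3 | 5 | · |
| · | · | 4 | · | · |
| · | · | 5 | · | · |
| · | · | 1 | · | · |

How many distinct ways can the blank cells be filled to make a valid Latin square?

Day 1, shift 1: eliminating its day and shift leaves {3, 4, 5}.
Day 1, shift 2: eliminating its day and shift leaves {1, 3, 5}.
Day 1, shift 4: eliminating its day and shift leaves {1, 3, 4}.
Day 1, shift 5: eliminating its day and shift leaves {1, 3, 4, 5}.
Day 2, shift 5: eliminating its day and shift leaves {2}.
Day 3, shift 1: eliminating its day and shift leaves {2, 3, 5}.
Day 3, shift 2: eliminating its day and shift leaves {1, 2, 3, 5}.
Day 3, shift 4: eliminating its day and shift leaves {1, 2, 3}.
Day 3, shift 5: eliminating its day and shift leaves {1, 2, 3, 5}.
Day 4, shift 1: eliminating its day and shift leaves {2, 3, 4}.
Day 4, shift 2: eliminating its day and shift leaves {1, 2, 3}.
Day 4, shift 4: eliminating its day and shift leaves {1, 2, 3, 4}.
Day 4, shift 5: eliminating its day and shift leaves {1, 2, 3, 4}.
Day 5, shift 1: eliminating its day and shift leaves {2, 3, 4, 5}.
Day 5, shift 2: eliminating its day and shift leaves {2, 3, 5}.
Day 5, shift 4: eliminating its day and shift leaves {2, 3, 4}.
Day 5, shift 5: eliminating its day and shift leaves {2, 3, 4, 5}.
Enumerating the assignments across these blanks that avoid any day or shift repeat gives 56 completions.

56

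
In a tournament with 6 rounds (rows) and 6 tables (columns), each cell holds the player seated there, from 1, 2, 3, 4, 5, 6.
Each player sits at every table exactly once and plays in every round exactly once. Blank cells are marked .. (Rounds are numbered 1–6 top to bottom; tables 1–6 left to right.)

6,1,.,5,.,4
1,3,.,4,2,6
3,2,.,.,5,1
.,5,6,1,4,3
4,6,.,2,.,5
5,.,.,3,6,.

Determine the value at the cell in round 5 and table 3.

3

Round 1, table 5: round 1 has {1, 4, 5, 6} and table 5 has {2, 4, 5, 6}, leaving only 3.
Round 1, table 3: round 1 has {1, 3, 4, 5, 6} and table 3 has {6}, leaving only 2.
Round 2, table 3: round 2 has {1, 2, 3, 4, 6} and table 3 has {2, 6}, leaving only 5.
Round 3, table 3: round 3 has {1, 2, 3, 5} and table 3 has {2, 5, 6}, leaving only 4.
Round 3, table 4: round 3 has {1, 2, 3, 4, 5} and table 4 has {1, 2, 3, 4, 5}, leaving only 6.
Round 4, table 1: round 4 has {1, 3, 4, 5, 6} and table 1 has {1, 3, 4, 5, 6}, leaving only 2.
Round 5, table 5: round 5 has {2, 4, 5, 6} and table 5 has {2, 3, 4, 5, 6}, leaving only 1.
Round 5 already has {1, 2, 4, 5, 6} and table 3 already has {2, 4, 5, 6}, so round 5, table 3 must be 3.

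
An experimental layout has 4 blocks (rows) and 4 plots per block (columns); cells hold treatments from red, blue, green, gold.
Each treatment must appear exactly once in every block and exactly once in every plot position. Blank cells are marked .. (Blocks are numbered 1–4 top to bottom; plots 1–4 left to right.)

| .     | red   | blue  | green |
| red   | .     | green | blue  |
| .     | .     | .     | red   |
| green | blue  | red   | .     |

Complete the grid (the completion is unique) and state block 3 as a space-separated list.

blue green gold red

Block 3, plot 3: block 3 has {red} and plot 3 has {red, blue, green}, leaving only gold.
Block 3, plot 1: block 3 has {red, gold} and plot 1 has {red, green}, leaving only blue.
Block 3, plot 2: block 3 has {red, blue, gold} and plot 2 has {red, blue}, leaving only green.
So block 3 reads: blue green gold red.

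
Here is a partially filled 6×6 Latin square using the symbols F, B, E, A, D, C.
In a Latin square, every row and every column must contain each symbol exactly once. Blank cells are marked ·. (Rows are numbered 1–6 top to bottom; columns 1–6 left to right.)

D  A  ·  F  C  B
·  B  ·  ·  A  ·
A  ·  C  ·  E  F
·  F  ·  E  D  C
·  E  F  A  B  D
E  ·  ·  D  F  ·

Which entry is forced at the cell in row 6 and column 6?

A

Row 6 already has {F, E, D} and column 6 already has {F, B, D, C}, so row 6, column 6 must be A.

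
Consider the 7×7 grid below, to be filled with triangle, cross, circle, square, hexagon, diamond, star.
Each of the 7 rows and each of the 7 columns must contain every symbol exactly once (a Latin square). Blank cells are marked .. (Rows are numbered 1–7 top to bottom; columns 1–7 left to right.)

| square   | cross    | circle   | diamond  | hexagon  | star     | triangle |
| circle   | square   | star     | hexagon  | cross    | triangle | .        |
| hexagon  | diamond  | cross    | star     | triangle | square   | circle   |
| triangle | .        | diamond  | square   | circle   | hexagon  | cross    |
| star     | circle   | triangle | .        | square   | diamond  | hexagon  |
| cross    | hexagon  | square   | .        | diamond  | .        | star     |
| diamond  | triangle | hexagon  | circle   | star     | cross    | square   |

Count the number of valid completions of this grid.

1

Row 2, column 7: eliminating its row and column leaves {diamond}.
Row 4, column 2: eliminating its row and column leaves {star}.
Row 5, column 4: eliminating its row and column leaves {cross}.
Row 6, column 4: eliminating its row and column leaves {triangle}.
Row 6, column 6: eliminating its row and column leaves {circle}.
Only one assignment across all blanks avoids any row or column repeat, giving 1 completion.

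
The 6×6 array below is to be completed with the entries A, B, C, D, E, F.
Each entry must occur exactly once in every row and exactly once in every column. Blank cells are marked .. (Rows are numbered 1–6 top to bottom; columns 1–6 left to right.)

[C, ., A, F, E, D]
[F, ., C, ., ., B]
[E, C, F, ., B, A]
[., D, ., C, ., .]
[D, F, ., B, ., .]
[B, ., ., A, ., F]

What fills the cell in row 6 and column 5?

Row 1, column 2: row 1 has {A, C, D, E, F} and column 2 has {C, D, F}, leaving only B.
Row 3, column 4: row 3 has {A, B, C, E, F} and column 4 has {A, B, C, F}, leaving only D.
Row 2, column 4: row 2 has {B, C, F} and column 4 has {A, B, C, D, F}, leaving only E.
Row 2, column 2: row 2 has {B, C, E, F} and column 2 has {B, C, D, F}, leaving only A.
Row 2, column 5: row 2 has {A, B, C, E, F} and column 5 has {B, E}, leaving only D.
Row 6 already has {A, B, F} and column 5 already has {B, D, E}, so row 6, column 5 must be C.

C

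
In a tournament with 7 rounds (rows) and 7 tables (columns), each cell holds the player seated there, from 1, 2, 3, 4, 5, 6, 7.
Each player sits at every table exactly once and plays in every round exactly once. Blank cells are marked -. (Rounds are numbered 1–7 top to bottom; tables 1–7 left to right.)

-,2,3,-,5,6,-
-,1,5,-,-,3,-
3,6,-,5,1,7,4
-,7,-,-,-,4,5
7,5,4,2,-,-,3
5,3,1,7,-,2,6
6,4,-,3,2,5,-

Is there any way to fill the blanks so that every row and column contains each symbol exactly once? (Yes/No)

No round or table among the givens repeats a symbol, and propagating forced cells runs into no contradiction.
One valid completion exists (for instance, 1 2 3 4 5 6 7 / 4 1 5 6 7 3 2 / 3 6 2 5 1 7 4 / 2 7 6 1 3 4 5 / 7 5 4 2 6 1 3 / 5 3 1 7 4 2 6 / 6 4 7 3 2 5 1).

Yes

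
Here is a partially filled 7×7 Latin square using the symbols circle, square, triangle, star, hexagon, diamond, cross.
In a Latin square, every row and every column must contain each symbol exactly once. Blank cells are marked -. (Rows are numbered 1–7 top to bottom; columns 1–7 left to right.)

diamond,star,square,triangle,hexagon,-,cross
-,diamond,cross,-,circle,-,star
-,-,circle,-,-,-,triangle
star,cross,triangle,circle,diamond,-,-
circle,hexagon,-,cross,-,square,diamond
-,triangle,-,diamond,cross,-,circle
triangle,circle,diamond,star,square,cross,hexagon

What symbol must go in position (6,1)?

square

Row 1, column 6: row 1 has {square, triangle, star, hexagon, diamond, cross} and column 6 has {square, cross}, leaving only circle.
Row 3, column 2: row 3 has {circle, triangle} and column 2 has {circle, triangle, star, hexagon, diamond, cross}, leaving only square.
Row 3, column 4: row 3 has {circle, square, triangle} and column 4 has {circle, triangle, star, diamond, cross}, leaving only hexagon.
Row 2, column 4: row 2 has {circle, star, diamond, cross} and column 4 has {circle, triangle, star, hexagon, diamond, cross}, leaving only square.
Row 2, column 1: row 2 has {circle, square, star, diamond, cross} and column 1 has {circle, triangle, star, diamond}, leaving only hexagon.
Row 6 already has {circle, triangle, diamond, cross} and column 1 already has {circle, triangle, star, hexagon, diamond}, so row 6, column 1 must be square.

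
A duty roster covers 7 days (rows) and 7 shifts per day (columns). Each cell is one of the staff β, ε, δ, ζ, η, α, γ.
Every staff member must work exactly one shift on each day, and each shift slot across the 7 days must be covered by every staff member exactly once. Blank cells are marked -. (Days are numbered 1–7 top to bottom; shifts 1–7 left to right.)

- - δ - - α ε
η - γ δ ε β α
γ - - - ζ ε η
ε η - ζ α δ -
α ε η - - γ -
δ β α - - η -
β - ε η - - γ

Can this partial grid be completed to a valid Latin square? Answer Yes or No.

Day 1, shift 1: day 1 has {ε, δ, α} and shift 1 has {β, ε, δ, η, α, γ}, so it must be ζ.
Day 1, shift 2: day 1 has {ε, δ, ζ, α} and shift 2 has {β, ε, η}, so it must be γ.
Day 1, shift 4: day 1 has {ε, δ, ζ, α, γ} and shift 4 has {δ, ζ, η}, so it must be β.
Now day 5, shift 4: day 5 together with shift 4 already contain {β, ε, δ, ζ, η, α, γ} — every symbol — so nothing can go there. The grid has no valid completion.

No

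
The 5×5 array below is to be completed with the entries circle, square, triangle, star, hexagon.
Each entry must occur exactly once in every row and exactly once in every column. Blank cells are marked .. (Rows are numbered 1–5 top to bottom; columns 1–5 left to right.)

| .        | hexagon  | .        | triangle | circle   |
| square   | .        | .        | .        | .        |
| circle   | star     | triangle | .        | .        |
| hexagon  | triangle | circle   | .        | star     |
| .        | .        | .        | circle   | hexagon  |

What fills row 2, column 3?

Row 1, column 1: row 1 has {circle, triangle, hexagon} and column 1 has {circle, square, hexagon}, leaving only star.
Row 1, column 3: row 1 has {circle, triangle, star, hexagon} and column 3 has {circle, triangle}, leaving only square.
Row 2, column 2: row 2 has {square} and column 2 has {triangle, star, hexagon}, leaving only circle.
Row 2, column 5: row 2 has {circle, square} and column 5 has {circle, star, hexagon}, leaving only triangle.
Row 3, column 5: row 3 has {circle, triangle, star} and column 5 has {circle, triangle, star, hexagon}, leaving only square.
Row 3, column 4: row 3 has {circle, square, triangle, star} and column 4 has {circle, triangle}, leaving only hexagon.
Row 2, column 4: row 2 has {circle, square, triangle} and column 4 has {circle, triangle, hexagon}, leaving only star.
Row 2 already has {circle, square, triangle, star} and column 3 already has {circle, square, triangle}, so row 2, column 3 must be hexagon.

hexagon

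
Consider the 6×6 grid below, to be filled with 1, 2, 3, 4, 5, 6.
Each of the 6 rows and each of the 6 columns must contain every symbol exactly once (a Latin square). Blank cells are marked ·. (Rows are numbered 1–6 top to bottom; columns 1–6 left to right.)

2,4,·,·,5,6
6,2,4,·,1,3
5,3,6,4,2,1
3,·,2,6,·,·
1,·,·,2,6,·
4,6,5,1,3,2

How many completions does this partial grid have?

Row 1, column 3: eliminating its row and column leaves {1, 3}.
Row 1, column 4: eliminating its row and column leaves {3}.
Row 2, column 4: eliminating its row and column leaves {5}.
Row 4, column 2: eliminating its row and column leaves {1, 5}.
Row 4, column 5: eliminating its row and column leaves {4}.
Row 4, column 6: eliminating its row and column leaves {4, 5}.
Row 5, column 2: eliminating its row and column leaves {5}.
Row 5, column 3: eliminating its row and column leaves {3}.
Row 5, column 6: eliminating its row and column leaves {4, 5}.
Only one assignment across all blanks avoids any row or column repeat, giving 1 completion.

1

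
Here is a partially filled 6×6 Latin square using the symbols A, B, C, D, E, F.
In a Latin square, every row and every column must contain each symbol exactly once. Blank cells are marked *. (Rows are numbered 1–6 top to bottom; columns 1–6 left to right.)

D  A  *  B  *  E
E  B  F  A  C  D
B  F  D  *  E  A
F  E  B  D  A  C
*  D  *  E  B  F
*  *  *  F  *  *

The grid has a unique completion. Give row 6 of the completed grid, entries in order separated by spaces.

Row 6, column 2: row 6 has {F} and column 2 has {A, B, D, E, F}, leaving only C.
Row 6, column 1: row 6 has {C, F} and column 1 has {B, D, E, F}, leaving only A.
Row 6, column 3: row 6 has {A, C, F} and column 3 has {B, D, F}, leaving only E.
Row 6, column 5: row 6 has {A, C, E, F} and column 5 has {A, B, C, E}, leaving only D.
Row 6, column 6: row 6 has {A, C, D, E, F} and column 6 has {A, C, D, E, F}, leaving only B.
So row 6 reads: A C E F D B.

A C E F D B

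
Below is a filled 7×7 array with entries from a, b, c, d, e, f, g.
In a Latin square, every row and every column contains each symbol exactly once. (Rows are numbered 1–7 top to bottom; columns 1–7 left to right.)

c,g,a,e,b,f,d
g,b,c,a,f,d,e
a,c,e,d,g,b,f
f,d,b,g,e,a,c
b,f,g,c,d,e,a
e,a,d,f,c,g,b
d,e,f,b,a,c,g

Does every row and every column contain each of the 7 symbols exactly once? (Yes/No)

Yes

Each row is a permutation of the 7 symbols, and so is each column.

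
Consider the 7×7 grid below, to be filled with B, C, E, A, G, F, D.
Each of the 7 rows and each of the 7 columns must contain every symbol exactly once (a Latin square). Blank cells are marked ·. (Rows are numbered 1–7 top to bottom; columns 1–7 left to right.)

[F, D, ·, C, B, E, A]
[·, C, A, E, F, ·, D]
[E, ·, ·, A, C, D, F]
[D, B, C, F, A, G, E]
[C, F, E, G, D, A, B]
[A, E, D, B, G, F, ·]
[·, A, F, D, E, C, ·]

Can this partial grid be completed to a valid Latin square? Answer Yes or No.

No row or column among the givens repeats a symbol, and propagating forced cells runs into no contradiction.
One valid completion exists (for instance, F D G C B E A / G C A E F B D / E G B A C D F / D B C F A G E / C F E G D A B / A E D B G F C / B A F D E C G).

Yes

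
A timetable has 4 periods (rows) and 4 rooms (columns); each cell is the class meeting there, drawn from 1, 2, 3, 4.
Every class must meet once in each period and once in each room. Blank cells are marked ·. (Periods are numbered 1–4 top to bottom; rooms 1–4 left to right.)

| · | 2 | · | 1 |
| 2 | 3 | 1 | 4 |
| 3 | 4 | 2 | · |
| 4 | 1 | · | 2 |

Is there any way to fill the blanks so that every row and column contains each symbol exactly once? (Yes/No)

No

Period 1, room 1: period 1 together with room 1 already contain {1, 2, 3, 4} — every symbol — so nothing can go there. The grid has no valid completion.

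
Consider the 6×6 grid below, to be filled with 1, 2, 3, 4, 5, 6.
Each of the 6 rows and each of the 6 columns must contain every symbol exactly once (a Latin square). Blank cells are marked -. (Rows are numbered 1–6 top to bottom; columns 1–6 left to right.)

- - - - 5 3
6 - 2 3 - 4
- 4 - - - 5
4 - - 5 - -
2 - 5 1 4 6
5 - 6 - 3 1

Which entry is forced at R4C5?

Row 1, column 1: row 1 has {3, 5} and column 1 has {2, 4, 5, 6}, leaving only 1.
Row 1, column 3: row 1 has {1, 3, 5} and column 3 has {2, 5, 6}, leaving only 4.
Row 2, column 5: row 2 has {2, 3, 4, 6} and column 5 has {3, 4, 5}, leaving only 1.
Row 2, column 2: row 2 has {1, 2, 3, 4, 6} and column 2 has {4}, leaving only 5.
Row 3, column 1: row 3 has {4, 5} and column 1 has {1, 2, 4, 5, 6}, leaving only 3.
Row 3, column 3: row 3 has {3, 4, 5} and column 3 has {2, 4, 5, 6}, leaving only 1.
Row 4, column 3: row 4 has {4, 5} and column 3 has {1, 2, 4, 5, 6}, leaving only 3.
Row 4, column 6: row 4 has {3, 4, 5} and column 6 has {1, 3, 4, 5, 6}, leaving only 2.
Row 4 already has {2, 3, 4, 5} and column 5 already has {1, 3, 4, 5}, so row 4, column 5 must be 6.

6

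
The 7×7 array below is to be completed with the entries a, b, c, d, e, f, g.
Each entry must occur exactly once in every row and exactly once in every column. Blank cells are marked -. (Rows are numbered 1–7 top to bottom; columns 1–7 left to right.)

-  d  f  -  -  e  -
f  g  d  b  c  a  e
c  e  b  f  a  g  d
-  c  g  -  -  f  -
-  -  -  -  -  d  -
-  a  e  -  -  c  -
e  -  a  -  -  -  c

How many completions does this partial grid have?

Row 1, column 1: eliminating its row and column leaves {a, b, g}.
Row 1, column 4: eliminating its row and column leaves {a, c, g}.
Row 1, column 5: eliminating its row and column leaves {b, g}.
Row 1, column 7: eliminating its row and column leaves {a, b, g}.
Row 4, column 1: eliminating its row and column leaves {a, b, d}.
Row 4, column 4: eliminating its row and column leaves {a, d, e}.
Row 4, column 5: eliminating its row and column leaves {b, d, e}.
Row 4, column 7: eliminating its row and column leaves {a, b}.
Row 5, column 1: eliminating its row and column leaves {a, b, g}.
Row 5, column 2: eliminating its row and column leaves {b, f}.
Row 5, column 3: eliminating its row and column leaves {c}.
Row 5, column 4: eliminating its row and column leaves {a, c, e, g}.
Row 5, column 5: eliminating its row and column leaves {b, e, f, g}.
Row 5, column 7: eliminating its row and column leaves {a, b, f, g}.
Row 6, column 1: eliminating its row and column leaves {b, d, g}.
Row 6, column 4: eliminating its row and column leaves {d, g}.
Row 6, column 5: eliminating its row and column leaves {b, d, f, g}.
Row 6, column 7: eliminating its row and column leaves {b, f, g}.
Row 7, column 2: eliminating its row and column leaves {b, f}.
Row 7, column 4: eliminating its row and column leaves {d, g}.
Row 7, column 5: eliminating its row and column leaves {b, d, f, g}.
Row 7, column 6: eliminating its row and column leaves {b}.
Enumerating the assignments across these blanks that avoid any row or column repeat gives 8 completions.

8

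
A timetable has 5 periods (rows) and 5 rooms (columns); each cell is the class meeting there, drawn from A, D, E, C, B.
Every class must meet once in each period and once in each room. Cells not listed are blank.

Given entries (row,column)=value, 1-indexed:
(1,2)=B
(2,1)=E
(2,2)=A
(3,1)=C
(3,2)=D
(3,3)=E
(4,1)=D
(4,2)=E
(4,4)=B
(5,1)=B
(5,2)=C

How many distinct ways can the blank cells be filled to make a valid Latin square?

Period 1, room 1: eliminating its period and room leaves {A}.
Period 1, room 3: eliminating its period and room leaves {A, D, C}.
Period 1, room 4: eliminating its period and room leaves {A, D, E, C}.
Period 1, room 5: eliminating its period and room leaves {A, D, E, C}.
Period 2, room 3: eliminating its period and room leaves {D, C, B}.
Period 2, room 4: eliminating its period and room leaves {D, C}.
Period 2, room 5: eliminating its period and room leaves {D, C, B}.
Period 3, room 4: eliminating its period and room leaves {A}.
Period 3, room 5: eliminating its period and room leaves {A, B}.
Period 4, room 3: eliminating its period and room leaves {A, C}.
Period 4, room 5: eliminating its period and room leaves {A, C}.
Period 5, room 3: eliminating its period and room leaves {A, D}.
Period 5, room 4: eliminating its period and room leaves {A, D, E}.
Period 5, room 5: eliminating its period and room leaves {A, D, E}.
Enumerating the assignments across these blanks that avoid any period or room repeat gives 3 completions.

3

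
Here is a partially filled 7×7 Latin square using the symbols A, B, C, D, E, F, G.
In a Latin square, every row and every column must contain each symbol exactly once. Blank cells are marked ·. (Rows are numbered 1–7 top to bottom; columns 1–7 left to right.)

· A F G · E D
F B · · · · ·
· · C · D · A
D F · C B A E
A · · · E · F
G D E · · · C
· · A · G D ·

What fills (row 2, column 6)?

Row 1, column 5: row 1 has {A, D, E, F, G} and column 5 has {B, D, E, G}, leaving only C.
Row 1, column 1: row 1 has {A, C, D, E, F, G} and column 1 has {A, D, F, G}, leaving only B.
Row 2, column 5: row 2 has {B, F} and column 5 has {B, C, D, E, G}, leaving only A.
Row 2, column 7: row 2 has {A, B, F} and column 7 has {A, C, D, E, F}, leaving only G.
Row 2 already has {A, B, F, G} and column 6 already has {A, D, E}, so row 2, column 6 must be C.

C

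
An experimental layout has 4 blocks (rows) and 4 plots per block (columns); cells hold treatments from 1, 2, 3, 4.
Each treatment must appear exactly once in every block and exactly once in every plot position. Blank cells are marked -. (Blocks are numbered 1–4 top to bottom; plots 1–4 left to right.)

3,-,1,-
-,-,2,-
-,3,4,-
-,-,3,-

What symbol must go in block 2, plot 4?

3

Block 2, plot 4 is narrowed to {1, 3, 4}.
If it were 1, then block 2, plot 2 would be left with no valid symbol.
If it were 4, then block 2, plot 2 would be left with no valid symbol.
So block 2, plot 4 must be 3.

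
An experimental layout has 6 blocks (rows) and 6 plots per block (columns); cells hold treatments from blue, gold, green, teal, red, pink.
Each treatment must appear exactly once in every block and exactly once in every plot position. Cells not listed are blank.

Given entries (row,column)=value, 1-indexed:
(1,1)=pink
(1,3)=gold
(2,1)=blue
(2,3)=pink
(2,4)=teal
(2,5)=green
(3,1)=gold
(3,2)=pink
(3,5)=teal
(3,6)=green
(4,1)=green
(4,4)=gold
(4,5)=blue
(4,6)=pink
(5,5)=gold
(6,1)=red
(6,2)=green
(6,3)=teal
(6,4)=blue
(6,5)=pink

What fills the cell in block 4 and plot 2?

Block 1, plot 5: block 1 has {gold, pink} and plot 5 has {blue, gold, green, teal, pink}, leaving only red.
Block 1, plot 4: block 1 has {gold, red, pink} and plot 4 has {blue, gold, teal}, leaving only green.
Block 3, plot 4: block 3 has {gold, green, teal, pink} and plot 4 has {blue, gold, green, teal}, leaving only red.
Block 3, plot 3: block 3 has {gold, green, teal, red, pink} and plot 3 has {gold, teal, pink}, leaving only blue.
Block 4, plot 3: block 4 has {blue, gold, green, pink} and plot 3 has {blue, gold, teal, pink}, leaving only red.
Block 4 already has {blue, gold, green, red, pink} and plot 2 already has {green, pink}, so block 4, plot 2 must be teal.

teal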